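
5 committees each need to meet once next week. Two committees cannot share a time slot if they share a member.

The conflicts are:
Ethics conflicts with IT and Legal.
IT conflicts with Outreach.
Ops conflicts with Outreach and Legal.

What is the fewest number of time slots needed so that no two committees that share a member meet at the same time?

3

The cycle IT-Outreach-Ops-Legal-Ethics-IT has odd length 5, so it cannot be 2-colored; at least 3 time slots are needed.
3 time slots suffice: Ethics=1, IT=3, Ops=1, Outreach=2, Legal=2. Every pair that conflicts lands in different time slots.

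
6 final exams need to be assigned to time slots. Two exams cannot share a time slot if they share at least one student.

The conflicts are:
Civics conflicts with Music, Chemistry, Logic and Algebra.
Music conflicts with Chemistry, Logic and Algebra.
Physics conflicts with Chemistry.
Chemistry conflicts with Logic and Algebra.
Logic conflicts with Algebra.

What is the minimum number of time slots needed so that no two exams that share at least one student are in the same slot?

Civics, Music, Chemistry, Logic, Algebra all conflict with each other, so at least 5 time slots are needed.
5 time slots suffice: time slot 1 → {Chemistry}; time slot 2 → {Civics, Physics}; time slot 3 → {Algebra}; time slot 4 → {Music}; time slot 5 → {Logic}. Every pair that conflicts lands in different time slots.

5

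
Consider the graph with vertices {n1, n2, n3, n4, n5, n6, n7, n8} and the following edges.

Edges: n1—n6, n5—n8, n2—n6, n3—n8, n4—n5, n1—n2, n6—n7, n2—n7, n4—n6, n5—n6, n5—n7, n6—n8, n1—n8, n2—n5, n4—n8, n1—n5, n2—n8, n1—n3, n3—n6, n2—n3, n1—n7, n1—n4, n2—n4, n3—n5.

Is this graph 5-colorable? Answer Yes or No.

n1, n2, n4, n5, n6, n8 are mutually adjacent (a clique of size 6), so at least 6 colors are needed.
So 5 colors are not enough.

No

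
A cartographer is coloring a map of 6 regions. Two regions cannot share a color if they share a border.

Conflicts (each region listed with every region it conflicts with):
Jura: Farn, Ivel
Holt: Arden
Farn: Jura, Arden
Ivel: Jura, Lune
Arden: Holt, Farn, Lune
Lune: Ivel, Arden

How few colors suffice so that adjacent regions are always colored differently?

3

The cycle Ivel-Lune-Arden-Farn-Jura-Ivel has odd length 5, so it cannot be 2-colored; at least 3 colors are needed.
3 colors suffice: color 1 → {Jura, Arden}; color 2 → {Holt, Farn, Lune}; color 3 → {Ivel}. Every pair that conflicts lands in different colors.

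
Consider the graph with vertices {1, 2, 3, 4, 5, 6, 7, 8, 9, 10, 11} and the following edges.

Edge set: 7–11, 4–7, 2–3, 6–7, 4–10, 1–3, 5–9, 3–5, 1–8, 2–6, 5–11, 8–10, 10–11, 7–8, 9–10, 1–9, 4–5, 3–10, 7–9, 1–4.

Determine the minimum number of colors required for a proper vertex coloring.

1 and 3 are adjacent, so at least 2 colors are needed.
One proper 2-coloring: 1=a, 2=a, 3=b, 4=b, 5=a, 6=b, 7=a, 8=b, 9=b, 10=a, 11=b. Every edge joins two different colors.

2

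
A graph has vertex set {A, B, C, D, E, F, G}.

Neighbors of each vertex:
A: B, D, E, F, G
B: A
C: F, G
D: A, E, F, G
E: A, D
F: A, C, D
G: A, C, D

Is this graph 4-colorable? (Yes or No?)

The chromatic number is 3. A, D, E are pairwise adjacent, so at least 3 colors are needed.
3 colors suffice: color 1 → {A, C}; color 2 → {B, D}; color 3 → {E, F, G}.
Since 4 ≥ 3, a proper 4-coloring certainly exists.

Yes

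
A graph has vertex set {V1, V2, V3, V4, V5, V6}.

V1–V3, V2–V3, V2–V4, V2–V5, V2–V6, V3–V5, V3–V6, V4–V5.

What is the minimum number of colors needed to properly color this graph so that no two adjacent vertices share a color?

V2, V3, V6 form a triangle, so at least 3 colors are needed.
3 colors suffice: color 1 → {V1, V2}; color 2 → {V3, V4}; color 3 → {V5, V6}. Every edge joins two different colors.

3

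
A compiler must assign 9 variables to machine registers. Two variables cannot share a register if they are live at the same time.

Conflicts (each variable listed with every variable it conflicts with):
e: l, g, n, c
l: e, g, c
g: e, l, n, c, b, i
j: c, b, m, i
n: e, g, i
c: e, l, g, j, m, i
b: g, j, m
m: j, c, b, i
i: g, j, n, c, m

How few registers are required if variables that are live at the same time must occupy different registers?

j, c, m, i all conflict with each other, so at least 4 registers are needed.
A valid assignment using 4 registers: e=3, l=4, g=2, j=2, n=1, c=1, b=1, m=4, i=3. Each listed conflict is separated.

4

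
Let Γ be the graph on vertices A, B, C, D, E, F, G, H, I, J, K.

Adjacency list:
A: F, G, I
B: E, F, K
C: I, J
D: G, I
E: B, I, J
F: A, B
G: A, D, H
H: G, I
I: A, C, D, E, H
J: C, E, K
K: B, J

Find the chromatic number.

3

The cycle F-A-I-E-B-F has odd length 5, so it cannot be 2-colored; at least 3 colors are needed.
3 colors suffice: color 1 → {B, G, I, J}; color 2 → {A, C, D, E, H, K}; color 3 → {F}. No two adjacent vertices share a color.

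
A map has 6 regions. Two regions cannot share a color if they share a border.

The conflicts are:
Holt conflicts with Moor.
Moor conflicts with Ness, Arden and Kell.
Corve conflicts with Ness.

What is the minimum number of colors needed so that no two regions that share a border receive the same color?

Holt and Moor conflict, so at least 2 colors are needed.
2 colors suffice: color 1 → {Moor, Corve}; color 2 → {Holt, Ness, Arden, Kell}. Each listed conflict is separated.

2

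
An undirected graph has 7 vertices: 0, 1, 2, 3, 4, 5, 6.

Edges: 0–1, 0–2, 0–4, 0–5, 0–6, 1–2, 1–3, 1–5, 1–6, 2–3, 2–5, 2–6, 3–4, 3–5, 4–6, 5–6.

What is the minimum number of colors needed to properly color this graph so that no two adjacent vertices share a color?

0, 1, 2, 5, 6 are mutually adjacent (a clique of size 5), so at least 5 colors are needed.
5 colors suffice: color red → {1, 4}; color blue → {2}; color green → {3, 6}; color yellow → {5}; color purple → {0}. Each edge has distinct colors on its endpoints.

5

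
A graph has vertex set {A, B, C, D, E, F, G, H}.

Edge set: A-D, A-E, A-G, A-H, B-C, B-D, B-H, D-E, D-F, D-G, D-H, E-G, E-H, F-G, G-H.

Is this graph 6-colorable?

Yes

The chromatic number is 5. A, D, E, G, H are pairwise adjacent (a clique of size 5), so at least 5 colors are needed.
5 colors suffice: color 1 → {C, D}; color 2 → {B, G}; color 3 → {F, H}; color 4 → {E}; color 5 → {A}.
Since 6 ≥ 5, a proper 6-coloring certainly exists.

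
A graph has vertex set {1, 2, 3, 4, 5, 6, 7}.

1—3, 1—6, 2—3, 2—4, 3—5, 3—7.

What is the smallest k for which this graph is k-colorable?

2

3 and 7 are adjacent, so at least 2 colors are needed.
2 colors suffice: 1=b, 2=b, 3=a, 4=a, 5=b, 6=a, 7=b. Each edge has distinct colors on its endpoints.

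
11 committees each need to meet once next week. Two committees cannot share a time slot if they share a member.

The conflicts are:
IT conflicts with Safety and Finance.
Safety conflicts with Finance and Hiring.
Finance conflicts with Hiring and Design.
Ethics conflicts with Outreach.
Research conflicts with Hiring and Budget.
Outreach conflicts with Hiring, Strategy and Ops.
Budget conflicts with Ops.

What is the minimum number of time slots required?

IT, Safety, Finance pairwise conflict, so at least 3 time slots are needed.
3 time slots suffice: time slot 1 → {Finance, Research, Outreach}; time slot 2 → {IT, Ethics, Hiring, Strategy, Design, Ops}; time slot 3 → {Safety, Budget}. Every pair that conflicts lands in different time slots.

3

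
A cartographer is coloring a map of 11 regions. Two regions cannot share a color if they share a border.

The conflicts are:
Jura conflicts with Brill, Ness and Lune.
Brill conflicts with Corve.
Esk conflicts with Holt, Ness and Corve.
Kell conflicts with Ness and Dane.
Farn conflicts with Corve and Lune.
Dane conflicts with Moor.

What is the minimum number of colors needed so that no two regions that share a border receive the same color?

The cycle Jura-Ness-Esk-Corve-Brill-Jura has odd length 5, so it cannot be 2-colored; at least 3 colors are needed.
3 colors suffice: Jura=1, Brill=3, Esk=1, Holt=2, Kell=3, Farn=1, Ness=2, Corve=2, Dane=1, Moor=2, Lune=2. Every pair that conflicts lands in different colors.

3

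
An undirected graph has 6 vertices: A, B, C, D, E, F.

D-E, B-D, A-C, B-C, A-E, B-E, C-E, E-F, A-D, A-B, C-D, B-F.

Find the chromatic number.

A, B, C, D, E are pairwise adjacent (a clique of size 5), so at least 5 colors are needed.
5 colors suffice: color 1 → {E}; color 2 → {B}; color 3 → {D, F}; color 4 → {C}; color 5 → {A}. Every edge joins two different colors.

5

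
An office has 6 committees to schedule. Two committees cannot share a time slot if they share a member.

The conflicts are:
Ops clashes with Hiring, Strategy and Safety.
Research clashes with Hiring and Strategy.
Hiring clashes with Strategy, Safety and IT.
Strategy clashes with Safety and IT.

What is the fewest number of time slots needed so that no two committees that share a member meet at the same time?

Ops, Hiring, Strategy, Safety are mutually in conflict, so at least 4 time slots are needed.
4 time slots suffice: time slot 1 → {Hiring}; time slot 2 → {Strategy}; time slot 3 → {Research, Safety, IT}; time slot 4 → {Ops}. Each listed conflict is separated.

4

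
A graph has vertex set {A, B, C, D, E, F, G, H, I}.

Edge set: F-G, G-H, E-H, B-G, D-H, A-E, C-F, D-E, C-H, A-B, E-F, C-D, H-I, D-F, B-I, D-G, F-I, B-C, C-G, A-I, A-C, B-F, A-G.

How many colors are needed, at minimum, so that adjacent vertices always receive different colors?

B, C, F, G are mutually adjacent (a clique of size 4), so at least 4 colors are needed.
4 colors suffice: color red → {C, E, I}; color blue → {A, F, H}; color green → {G}; color yellow → {B, D}. Each edge has distinct colors on its endpoints.

4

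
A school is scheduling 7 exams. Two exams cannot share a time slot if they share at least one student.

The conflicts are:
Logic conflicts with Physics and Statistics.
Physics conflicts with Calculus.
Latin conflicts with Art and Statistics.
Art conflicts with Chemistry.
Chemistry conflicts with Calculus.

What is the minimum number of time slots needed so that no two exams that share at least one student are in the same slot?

3

The cycle Statistics-Logic-Physics-Calculus-Chemistry-Art-Latin-Statistics has odd length 7, so it cannot be 2-colored; at least 3 time slots are needed.
3 time slots suffice: time slot 1 → {Logic, Latin, Calculus}; time slot 2 → {Physics, Statistics, Chemistry}; time slot 3 → {Art}. No two conflicting exams share a time slot.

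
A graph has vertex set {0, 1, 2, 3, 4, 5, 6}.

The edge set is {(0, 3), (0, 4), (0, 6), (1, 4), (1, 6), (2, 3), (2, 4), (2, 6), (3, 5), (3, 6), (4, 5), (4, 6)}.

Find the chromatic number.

1, 4, 6 form a triangle, so at least 3 colors are needed.
One proper 3-coloring: 0=c, 1=c, 2=c, 3=a, 4=a, 5=b, 6=b. No two adjacent vertices share a color.

3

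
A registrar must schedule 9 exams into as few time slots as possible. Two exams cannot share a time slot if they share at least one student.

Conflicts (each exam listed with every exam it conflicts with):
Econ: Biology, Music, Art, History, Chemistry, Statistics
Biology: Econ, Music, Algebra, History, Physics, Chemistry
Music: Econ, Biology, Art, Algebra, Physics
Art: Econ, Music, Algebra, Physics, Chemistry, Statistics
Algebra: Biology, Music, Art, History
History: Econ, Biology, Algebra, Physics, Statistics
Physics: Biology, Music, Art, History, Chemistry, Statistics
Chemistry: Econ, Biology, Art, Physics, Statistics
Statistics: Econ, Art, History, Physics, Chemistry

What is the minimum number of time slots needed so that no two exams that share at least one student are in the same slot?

Art, Physics, Chemistry, Statistics all conflict with each other, so at least 4 time slots are needed.
4 time slots suffice: time slot 1 → {Econ, Algebra, Physics}; time slot 2 → {Biology, Art}; time slot 3 → {Music, Statistics}; time slot 4 → {History, Chemistry}. Every pair that conflicts lands in different time slots.

4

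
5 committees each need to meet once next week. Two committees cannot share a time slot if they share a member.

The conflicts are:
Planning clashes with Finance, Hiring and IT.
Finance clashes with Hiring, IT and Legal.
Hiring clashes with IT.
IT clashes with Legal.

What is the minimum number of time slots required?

4

Planning, Finance, Hiring, IT are mutually in conflict, so at least 4 time slots are needed.
4 time slots suffice: time slot 1 → {IT}; time slot 2 → {Finance}; time slot 3 → {Hiring, Legal}; time slot 4 → {Planning}. Every pair that conflicts lands in different time slots.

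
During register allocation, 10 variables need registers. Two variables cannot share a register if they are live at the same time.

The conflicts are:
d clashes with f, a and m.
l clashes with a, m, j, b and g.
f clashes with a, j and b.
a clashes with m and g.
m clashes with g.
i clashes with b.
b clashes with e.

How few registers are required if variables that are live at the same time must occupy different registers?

4

l, a, m, g all conflict with each other, so at least 4 registers are needed.
4 registers suffice: register 1 → {l, f, i, e}; register 2 → {a, j, b}; register 3 → {m}; register 4 → {d, g}. Each listed conflict is separated.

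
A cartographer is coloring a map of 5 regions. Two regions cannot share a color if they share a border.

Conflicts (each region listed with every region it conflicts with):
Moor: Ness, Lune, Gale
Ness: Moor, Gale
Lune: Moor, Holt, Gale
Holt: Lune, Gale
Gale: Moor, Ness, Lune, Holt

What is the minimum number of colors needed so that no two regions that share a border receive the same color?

3

Moor, Ness, Gale pairwise conflict, so at least 3 colors are needed.
A valid assignment using 3 colors: Moor=3, Ness=2, Lune=2, Holt=3, Gale=1. Each listed conflict is separated.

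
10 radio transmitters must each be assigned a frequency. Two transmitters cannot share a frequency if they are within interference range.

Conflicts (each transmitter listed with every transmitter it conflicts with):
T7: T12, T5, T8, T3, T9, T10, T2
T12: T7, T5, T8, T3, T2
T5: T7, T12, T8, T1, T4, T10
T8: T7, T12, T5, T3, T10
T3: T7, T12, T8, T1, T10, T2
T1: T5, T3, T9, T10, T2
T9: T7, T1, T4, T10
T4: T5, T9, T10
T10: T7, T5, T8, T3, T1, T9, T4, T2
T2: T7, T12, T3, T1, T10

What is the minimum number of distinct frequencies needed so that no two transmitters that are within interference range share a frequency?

4

T7, T12, T3, T2 are mutually in conflict, so at least 4 frequencies are needed.
4 frequencies suffice: frequency 1 → {T12, T10}; frequency 2 → {T7, T1, T4}; frequency 3 → {T5, T3, T9}; frequency 4 → {T8, T2}. No two conflicting transmitters share a frequency.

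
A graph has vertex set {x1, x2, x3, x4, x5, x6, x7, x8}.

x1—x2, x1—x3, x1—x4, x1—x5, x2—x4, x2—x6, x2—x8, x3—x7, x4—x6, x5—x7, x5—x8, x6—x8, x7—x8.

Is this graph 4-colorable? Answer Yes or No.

Yes

The chromatic number is 3. x5, x7, x8 are pairwise adjacent, so at least 3 colors are needed.
3 colors suffice: color red → {x2, x3, x5}; color blue → {x1, x6, x7}; color green → {x4, x8}.
Since 4 ≥ 3, a proper 4-coloring certainly exists.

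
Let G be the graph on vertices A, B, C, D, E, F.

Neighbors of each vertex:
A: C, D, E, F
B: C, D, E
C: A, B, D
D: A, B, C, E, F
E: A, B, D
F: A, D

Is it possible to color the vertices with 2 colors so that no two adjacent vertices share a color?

A, C, D are mutually adjacent, so at least 3 colors are needed.
So 2 colors are not enough.

No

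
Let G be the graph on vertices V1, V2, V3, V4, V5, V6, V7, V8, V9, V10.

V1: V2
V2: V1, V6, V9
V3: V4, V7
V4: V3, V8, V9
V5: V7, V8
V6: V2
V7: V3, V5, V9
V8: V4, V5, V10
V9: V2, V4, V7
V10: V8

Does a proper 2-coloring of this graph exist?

No

The cycle V5-V7-V9-V4-V8-V5 has odd length 5, so it cannot be 2-colored; at least 3 colors are needed.
So 2 colors are not enough.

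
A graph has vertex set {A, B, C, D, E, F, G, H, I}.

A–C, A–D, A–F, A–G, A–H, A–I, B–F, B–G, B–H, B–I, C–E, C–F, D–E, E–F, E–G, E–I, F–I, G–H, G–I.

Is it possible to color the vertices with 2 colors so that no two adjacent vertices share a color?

No

B, F, I are pairwise adjacent, so at least 3 colors are needed.
So 2 colors are not enough.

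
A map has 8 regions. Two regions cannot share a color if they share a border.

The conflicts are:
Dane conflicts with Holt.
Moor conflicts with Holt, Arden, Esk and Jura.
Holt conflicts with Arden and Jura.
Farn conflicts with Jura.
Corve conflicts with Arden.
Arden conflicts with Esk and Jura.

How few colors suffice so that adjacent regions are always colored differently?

4

Moor, Holt, Arden, Jura pairwise conflict, so at least 4 colors are needed.
4 colors suffice: color 1 → {Dane, Farn, Arden}; color 2 → {Holt, Corve, Esk}; color 3 → {Moor}; color 4 → {Jura}. No two conflicting regions share a color.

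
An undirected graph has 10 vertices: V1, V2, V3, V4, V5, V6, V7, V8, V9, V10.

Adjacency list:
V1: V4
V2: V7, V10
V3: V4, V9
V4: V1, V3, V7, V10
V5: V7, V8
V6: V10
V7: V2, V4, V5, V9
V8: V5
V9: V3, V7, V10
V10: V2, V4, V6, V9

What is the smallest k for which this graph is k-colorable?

V1 and V4 are adjacent, so at least 2 colors are needed.
One proper 2-coloring: V1=1, V2=2, V3=1, V4=2, V5=2, V6=2, V7=1, V8=1, V9=2, V10=1. Every edge joins two different colors.

2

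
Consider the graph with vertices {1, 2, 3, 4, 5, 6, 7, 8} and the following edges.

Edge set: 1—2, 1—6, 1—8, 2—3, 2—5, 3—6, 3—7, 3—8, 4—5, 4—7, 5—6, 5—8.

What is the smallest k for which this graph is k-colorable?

The cycle 7-3-6-5-4-7 has odd length 5, so it cannot be 2-colored; at least 3 colors are needed.
3 colors suffice: color red → {1, 3, 5}; color blue → {2, 4, 6, 8}; color green → {7}. No two adjacent vertices share a color.

3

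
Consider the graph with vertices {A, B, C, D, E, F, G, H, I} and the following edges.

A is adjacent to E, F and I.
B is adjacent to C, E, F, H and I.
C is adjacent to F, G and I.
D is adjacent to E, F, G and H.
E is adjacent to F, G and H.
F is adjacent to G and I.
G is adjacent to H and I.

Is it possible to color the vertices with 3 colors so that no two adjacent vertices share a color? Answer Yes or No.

No

C, F, G, I are pairwise adjacent (a clique of size 4), so at least 4 colors are needed.
So 3 colors are not enough.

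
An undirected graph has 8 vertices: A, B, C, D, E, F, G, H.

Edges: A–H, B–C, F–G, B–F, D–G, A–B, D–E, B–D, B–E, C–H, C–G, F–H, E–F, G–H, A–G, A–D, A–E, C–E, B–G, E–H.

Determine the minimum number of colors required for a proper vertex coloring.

A, B, D, E are mutually adjacent (a clique of size 4), so at least 4 colors are needed.
4 colors suffice: color 1 → {E, G}; color 2 → {B, H}; color 3 → {A, C, F}; color 4 → {D}. Each edge has distinct colors on its endpoints.

4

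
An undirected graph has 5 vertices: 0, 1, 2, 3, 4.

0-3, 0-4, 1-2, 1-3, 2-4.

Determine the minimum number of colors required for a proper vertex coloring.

The cycle 2-4-0-3-1-2 has odd length 5, so it cannot be 2-colored; at least 3 colors are needed.
3 colors suffice: 0=a, 1=a, 2=c, 3=b, 4=b. No two adjacent vertices share a color.

3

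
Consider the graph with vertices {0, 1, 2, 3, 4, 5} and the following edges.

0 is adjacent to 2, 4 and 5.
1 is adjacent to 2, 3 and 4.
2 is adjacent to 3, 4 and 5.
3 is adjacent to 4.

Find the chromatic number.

4

1, 2, 3, 4 are pairwise adjacent (a clique of size 4), so at least 4 colors are needed.
4 colors suffice: color red → {2}; color blue → {4, 5}; color green → {0, 3}; color yellow → {1}. Every edge joins two different colors.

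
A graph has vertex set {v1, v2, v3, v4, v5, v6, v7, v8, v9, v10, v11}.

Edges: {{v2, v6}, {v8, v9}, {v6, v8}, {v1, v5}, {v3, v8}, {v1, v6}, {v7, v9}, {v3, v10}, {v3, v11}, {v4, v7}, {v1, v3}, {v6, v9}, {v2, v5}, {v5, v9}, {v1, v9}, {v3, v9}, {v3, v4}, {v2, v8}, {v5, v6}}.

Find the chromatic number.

4

v1, v5, v6, v9 are pairwise adjacent (a clique of size 4), so at least 4 colors are needed.
4 colors suffice: color 1 → {v3, v6, v7}; color 2 → {v2, v4, v9, v10, v11}; color 3 → {v1, v8}; color 4 → {v5}. Each edge has distinct colors on its endpoints.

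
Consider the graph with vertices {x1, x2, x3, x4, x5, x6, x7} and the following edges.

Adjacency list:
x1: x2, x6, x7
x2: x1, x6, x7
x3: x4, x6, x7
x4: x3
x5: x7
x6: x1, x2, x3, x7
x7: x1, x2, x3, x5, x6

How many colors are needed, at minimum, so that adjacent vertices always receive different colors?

x1, x2, x6, x7 form a clique, so at least 4 colors are needed.
4 colors suffice: color R → {x4, x7}; color B → {x5, x6}; color G → {x1, x3}; color Y → {x2}. Each edge has distinct colors on its endpoints.

4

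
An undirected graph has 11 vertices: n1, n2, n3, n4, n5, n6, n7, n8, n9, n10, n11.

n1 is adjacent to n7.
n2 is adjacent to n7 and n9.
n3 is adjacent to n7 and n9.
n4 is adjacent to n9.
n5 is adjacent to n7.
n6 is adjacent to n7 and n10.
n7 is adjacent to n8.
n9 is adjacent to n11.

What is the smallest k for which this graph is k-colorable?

n9 and n11 are adjacent, so at least 2 colors are needed.
2 colors suffice: color 1 → {n7, n9, n10}; color 2 → {n1, n2, n3, n4, n5, n6, n8, n11}. Each edge has distinct colors on its endpoints.

2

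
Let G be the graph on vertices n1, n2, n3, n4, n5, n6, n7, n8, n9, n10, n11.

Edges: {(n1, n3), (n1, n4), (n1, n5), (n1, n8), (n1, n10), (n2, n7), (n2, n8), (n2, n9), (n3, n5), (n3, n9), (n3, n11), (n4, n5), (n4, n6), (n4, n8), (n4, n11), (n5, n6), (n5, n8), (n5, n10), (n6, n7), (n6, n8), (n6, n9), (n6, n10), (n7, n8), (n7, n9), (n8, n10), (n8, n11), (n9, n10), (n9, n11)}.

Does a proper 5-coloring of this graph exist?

Yes

The chromatic number is 4. n4, n5, n6, n8 form a clique, so at least 4 colors are needed.
4 colors suffice: color R → {n8, n9}; color B → {n1, n2, n6, n11}; color G → {n5, n7}; color Y → {n3, n4, n10}.
Since 5 ≥ 4, a proper 5-coloring certainly exists.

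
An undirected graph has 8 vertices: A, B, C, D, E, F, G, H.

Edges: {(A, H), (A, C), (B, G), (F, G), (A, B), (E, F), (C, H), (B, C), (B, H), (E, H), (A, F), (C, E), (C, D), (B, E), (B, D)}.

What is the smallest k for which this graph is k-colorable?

B, C, E, H are mutually adjacent (a clique of size 4), so at least 4 colors are needed.
4 colors suffice: color 1 → {B, F}; color 2 → {C, G}; color 3 → {D, H}; color 4 → {A, E}. No two adjacent vertices share a color.

4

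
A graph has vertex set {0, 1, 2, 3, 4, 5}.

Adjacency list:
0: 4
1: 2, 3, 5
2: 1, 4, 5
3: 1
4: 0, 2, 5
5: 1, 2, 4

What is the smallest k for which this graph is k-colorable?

3

2, 4, 5 are mutually adjacent, so at least 3 colors are needed.
3 colors suffice: color a → {0, 3, 5}; color b → {1, 4}; color c → {2}. Every edge joins two different colors.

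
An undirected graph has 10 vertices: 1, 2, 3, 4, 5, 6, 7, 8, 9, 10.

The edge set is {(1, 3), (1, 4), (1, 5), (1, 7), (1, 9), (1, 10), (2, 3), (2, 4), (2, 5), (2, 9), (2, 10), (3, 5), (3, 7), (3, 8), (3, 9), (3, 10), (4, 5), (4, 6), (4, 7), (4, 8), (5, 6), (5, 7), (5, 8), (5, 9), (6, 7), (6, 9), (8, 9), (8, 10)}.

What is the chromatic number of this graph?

3, 5, 8, 9 form a clique, so at least 4 colors are needed.
4 colors suffice: color red → {5, 10}; color blue → {3, 4}; color green → {7, 9}; color yellow → {1, 2, 6, 8}. Every edge joins two different colors.

4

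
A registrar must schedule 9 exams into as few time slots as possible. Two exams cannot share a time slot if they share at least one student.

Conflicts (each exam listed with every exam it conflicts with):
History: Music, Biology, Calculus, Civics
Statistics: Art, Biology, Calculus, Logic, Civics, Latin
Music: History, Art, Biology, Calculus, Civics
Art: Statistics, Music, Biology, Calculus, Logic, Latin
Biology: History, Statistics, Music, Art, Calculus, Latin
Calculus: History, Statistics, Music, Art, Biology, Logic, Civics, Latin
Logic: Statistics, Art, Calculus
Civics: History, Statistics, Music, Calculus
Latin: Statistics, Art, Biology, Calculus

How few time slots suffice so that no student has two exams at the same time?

Statistics, Art, Biology, Calculus, Latin are mutually in conflict, so at least 5 time slots are needed.
5 time slots suffice: time slot 1 → {Calculus}; time slot 2 → {Statistics, Music}; time slot 3 → {Art, Civics}; time slot 4 → {Biology, Logic}; time slot 5 → {History, Latin}. Every pair that conflicts lands in different time slots.

5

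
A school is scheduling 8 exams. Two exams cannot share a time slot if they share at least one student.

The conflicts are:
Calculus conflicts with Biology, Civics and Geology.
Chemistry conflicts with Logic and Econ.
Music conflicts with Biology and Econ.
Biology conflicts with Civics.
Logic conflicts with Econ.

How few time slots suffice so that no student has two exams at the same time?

3

Calculus, Biology, Civics pairwise conflict, so at least 3 time slots are needed.
3 time slots suffice: time slot 1 → {Biology, Econ, Geology}; time slot 2 → {Calculus, Chemistry, Music}; time slot 3 → {Logic, Civics}. No two conflicting exams share a time slot.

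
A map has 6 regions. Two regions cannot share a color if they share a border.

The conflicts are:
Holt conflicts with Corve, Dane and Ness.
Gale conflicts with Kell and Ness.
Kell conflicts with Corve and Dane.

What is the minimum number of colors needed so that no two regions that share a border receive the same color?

The cycle Dane-Kell-Gale-Ness-Holt-Dane has odd length 5, so it cannot be 2-colored; at least 3 colors are needed.
3 colors suffice: Holt=1, Gale=2, Kell=1, Corve=2, Dane=2, Ness=3. Each listed conflict is separated.

3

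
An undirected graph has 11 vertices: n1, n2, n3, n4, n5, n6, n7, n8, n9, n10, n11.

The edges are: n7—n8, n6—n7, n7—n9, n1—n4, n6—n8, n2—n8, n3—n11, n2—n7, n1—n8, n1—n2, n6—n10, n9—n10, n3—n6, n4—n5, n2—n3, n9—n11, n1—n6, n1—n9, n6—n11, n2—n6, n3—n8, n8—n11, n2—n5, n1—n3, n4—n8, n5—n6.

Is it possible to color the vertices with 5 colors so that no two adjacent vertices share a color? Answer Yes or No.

The chromatic number is 5. n1, n2, n3, n6, n8 are mutually adjacent (a clique of size 5), so at least 5 colors are needed.
One proper 5-coloring: n1=4, n2=3, n3=5, n4=1, n5=2, n6=1, n7=4, n8=2, n9=1, n10=2, n11=3.
That is already a proper 5-coloring.

Yes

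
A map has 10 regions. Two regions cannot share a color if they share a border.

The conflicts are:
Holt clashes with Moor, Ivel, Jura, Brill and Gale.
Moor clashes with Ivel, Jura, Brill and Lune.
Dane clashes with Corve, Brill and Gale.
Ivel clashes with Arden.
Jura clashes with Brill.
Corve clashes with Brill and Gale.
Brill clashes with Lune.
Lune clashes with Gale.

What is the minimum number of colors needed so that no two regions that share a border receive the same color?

4

Holt, Moor, Jura, Brill are mutually in conflict, so at least 4 colors are needed.
4 colors suffice: color 1 → {Ivel, Brill, Gale}; color 2 → {Moor, Arden, Corve}; color 3 → {Holt, Dane, Lune}; color 4 → {Jura}. Each listed conflict is separated.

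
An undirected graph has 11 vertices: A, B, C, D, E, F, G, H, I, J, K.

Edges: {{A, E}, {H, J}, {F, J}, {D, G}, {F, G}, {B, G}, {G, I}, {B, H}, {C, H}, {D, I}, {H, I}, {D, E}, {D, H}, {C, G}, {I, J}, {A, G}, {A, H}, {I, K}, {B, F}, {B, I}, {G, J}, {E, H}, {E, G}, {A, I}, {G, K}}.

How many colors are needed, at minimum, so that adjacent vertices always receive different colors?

3

A, E, H are mutually adjacent, so at least 3 colors are needed.
One proper 3-coloring: A=green, B=green, C=blue, D=green, E=blue, F=blue, G=red, H=red, I=blue, J=green, K=green. Each edge has distinct colors on its endpoints.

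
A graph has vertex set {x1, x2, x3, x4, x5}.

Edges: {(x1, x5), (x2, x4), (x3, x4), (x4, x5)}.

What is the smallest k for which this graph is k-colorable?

x3 and x4 are adjacent, so at least 2 colors are needed.
2 colors suffice: x1=red, x2=blue, x3=blue, x4=red, x5=blue. No two adjacent vertices share a color.

2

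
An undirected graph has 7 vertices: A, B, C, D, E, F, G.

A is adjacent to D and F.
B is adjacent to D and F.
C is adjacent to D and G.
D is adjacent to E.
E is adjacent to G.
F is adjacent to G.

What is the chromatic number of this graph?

The cycle G-E-D-A-F-G has odd length 5, so it cannot be 2-colored; at least 3 colors are needed.
3 colors suffice: color red → {D, G}; color blue → {C, E, F}; color green → {A, B}. No two adjacent vertices share a color.

3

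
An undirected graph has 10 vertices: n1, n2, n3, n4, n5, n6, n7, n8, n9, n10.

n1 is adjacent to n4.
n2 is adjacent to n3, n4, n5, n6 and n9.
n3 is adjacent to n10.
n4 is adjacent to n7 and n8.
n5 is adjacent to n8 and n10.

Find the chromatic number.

n2 and n6 are adjacent, so at least 2 colors are needed.
2 colors suffice: color 1 → {n1, n2, n7, n8, n10}; color 2 → {n3, n4, n5, n6, n9}. Every edge joins two different colors.

2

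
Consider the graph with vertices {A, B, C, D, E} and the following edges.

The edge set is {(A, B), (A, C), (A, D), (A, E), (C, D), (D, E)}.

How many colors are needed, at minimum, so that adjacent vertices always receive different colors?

3

A, D, E are pairwise adjacent, so at least 3 colors are needed.
3 colors suffice: color red → {A}; color blue → {B, D}; color green → {C, E}. No two adjacent vertices share a color.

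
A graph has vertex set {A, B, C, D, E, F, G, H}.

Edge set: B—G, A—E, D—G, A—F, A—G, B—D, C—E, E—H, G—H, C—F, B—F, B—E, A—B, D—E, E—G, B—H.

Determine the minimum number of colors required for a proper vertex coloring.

4

B, D, E, G are pairwise adjacent (a clique of size 4), so at least 4 colors are needed.
4 colors suffice: A=yellow, B=red, C=red, D=yellow, E=blue, F=blue, G=green, H=yellow. Every edge joins two different colors.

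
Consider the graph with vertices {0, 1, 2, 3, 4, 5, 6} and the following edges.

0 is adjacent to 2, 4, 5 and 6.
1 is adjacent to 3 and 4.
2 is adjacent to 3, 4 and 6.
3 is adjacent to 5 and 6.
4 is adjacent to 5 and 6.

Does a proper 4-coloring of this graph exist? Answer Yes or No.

Yes

The chromatic number is 4. 0, 2, 4, 6 are mutually adjacent (a clique of size 4), so at least 4 colors are needed.
4 colors suffice: color a → {3, 4}; color b → {1, 5, 6}; color c → {2}; color d → {0}.
That is already a proper 4-coloring.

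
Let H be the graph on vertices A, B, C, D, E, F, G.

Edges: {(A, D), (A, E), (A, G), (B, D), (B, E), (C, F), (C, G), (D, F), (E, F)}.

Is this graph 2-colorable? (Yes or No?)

No

The cycle C-F-E-A-G-C has odd length 5, so it cannot be 2-colored; at least 3 colors are needed.
So 2 colors are not enough.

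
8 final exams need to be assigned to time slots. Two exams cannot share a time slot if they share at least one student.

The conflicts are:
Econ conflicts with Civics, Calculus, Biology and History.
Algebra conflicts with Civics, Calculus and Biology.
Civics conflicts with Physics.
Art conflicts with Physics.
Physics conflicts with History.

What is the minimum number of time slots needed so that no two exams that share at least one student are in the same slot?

2

Art and Physics conflict, so at least 2 time slots are needed.
2 time slots suffice: time slot 1 → {Econ, Algebra, Physics}; time slot 2 → {Civics, Art, Calculus, Biology, History}. Every pair that conflicts lands in different time slots.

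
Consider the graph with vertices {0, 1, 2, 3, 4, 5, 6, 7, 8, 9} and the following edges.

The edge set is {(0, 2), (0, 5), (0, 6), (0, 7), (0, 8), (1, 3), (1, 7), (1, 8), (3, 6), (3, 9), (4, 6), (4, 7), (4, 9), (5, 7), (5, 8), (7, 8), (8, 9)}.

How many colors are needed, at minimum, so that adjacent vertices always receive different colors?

4

0, 5, 7, 8 form a clique, so at least 4 colors are needed.
One proper 4-coloring: 0=blue, 1=blue, 2=red, 3=red, 4=red, 5=yellow, 6=green, 7=green, 8=red, 9=blue. No two adjacent vertices share a color.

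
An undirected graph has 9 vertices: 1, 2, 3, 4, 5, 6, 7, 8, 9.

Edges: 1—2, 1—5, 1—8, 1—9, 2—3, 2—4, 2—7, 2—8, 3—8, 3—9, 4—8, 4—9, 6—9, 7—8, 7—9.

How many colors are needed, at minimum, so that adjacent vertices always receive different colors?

1, 2, 8 are mutually adjacent, so at least 3 colors are needed.
One proper 3-coloring: 1=c, 2=b, 3=c, 4=c, 5=a, 6=b, 7=c, 8=a, 9=a. Every edge joins two different colors.

3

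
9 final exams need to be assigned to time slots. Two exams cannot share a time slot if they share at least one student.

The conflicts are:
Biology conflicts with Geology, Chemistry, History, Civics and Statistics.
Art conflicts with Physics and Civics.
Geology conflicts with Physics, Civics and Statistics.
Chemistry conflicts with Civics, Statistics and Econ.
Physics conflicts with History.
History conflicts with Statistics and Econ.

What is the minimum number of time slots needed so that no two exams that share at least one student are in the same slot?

Biology, Chemistry, Civics pairwise conflict, so at least 3 time slots are needed.
3 time slots suffice: time slot 1 → {Biology, Physics, Econ}; time slot 2 → {Art, Geology, Chemistry, History}; time slot 3 → {Civics, Statistics}. No two conflicting exams share a time slot.

3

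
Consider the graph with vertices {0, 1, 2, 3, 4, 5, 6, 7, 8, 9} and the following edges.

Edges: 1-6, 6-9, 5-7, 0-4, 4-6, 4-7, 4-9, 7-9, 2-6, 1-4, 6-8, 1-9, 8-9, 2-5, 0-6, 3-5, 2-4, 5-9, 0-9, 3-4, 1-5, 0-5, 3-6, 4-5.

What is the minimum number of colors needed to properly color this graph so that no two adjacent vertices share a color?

4

0, 4, 6, 9 are pairwise adjacent (a clique of size 4), so at least 4 colors are needed.
A valid assignment using 4 colors: 0=d, 1=d, 2=b, 3=b, 4=a, 5=c, 6=c, 7=d, 8=a, 9=b. No two adjacent vertices share a color.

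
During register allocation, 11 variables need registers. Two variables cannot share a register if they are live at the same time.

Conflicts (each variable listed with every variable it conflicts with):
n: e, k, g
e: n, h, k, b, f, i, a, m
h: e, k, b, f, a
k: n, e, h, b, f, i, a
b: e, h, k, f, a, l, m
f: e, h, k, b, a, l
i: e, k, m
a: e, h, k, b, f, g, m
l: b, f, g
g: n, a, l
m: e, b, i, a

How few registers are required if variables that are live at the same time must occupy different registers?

e, h, k, b, f, a pairwise conflict, so at least 6 registers are needed.
Using 6 registers: n=3, e=1, h=6, k=2, b=4, f=5, i=3, a=3, l=2, g=1, m=2. No two conflicting variables share a register.

6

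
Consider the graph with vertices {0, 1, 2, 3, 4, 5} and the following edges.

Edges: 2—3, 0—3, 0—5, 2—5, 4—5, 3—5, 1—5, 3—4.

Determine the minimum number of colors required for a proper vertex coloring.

2, 3, 5 are mutually adjacent, so at least 3 colors are needed.
3 colors suffice: color a → {5}; color b → {1, 3}; color c → {0, 2, 4}. No two adjacent vertices share a color.

3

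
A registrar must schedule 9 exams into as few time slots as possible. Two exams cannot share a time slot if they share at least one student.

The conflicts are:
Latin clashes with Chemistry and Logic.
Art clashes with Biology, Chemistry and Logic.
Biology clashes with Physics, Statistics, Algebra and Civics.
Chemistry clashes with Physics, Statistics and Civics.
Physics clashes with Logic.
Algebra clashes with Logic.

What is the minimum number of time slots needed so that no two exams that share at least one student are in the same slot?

Latin and Logic conflict, so at least 2 time slots are needed.
A valid assignment using 2 time slots: Latin=2, Art=2, Biology=1, Chemistry=1, Physics=2, Statistics=2, Algebra=2, Civics=2, Logic=1. Every pair that conflicts lands in different time slots.

2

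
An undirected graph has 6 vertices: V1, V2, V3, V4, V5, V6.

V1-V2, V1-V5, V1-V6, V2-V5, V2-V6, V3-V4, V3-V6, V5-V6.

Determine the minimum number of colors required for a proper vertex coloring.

V1, V2, V5, V6 are pairwise adjacent (a clique of size 4), so at least 4 colors are needed.
4 colors suffice: color 1 → {V4, V6}; color 2 → {V1, V3}; color 3 → {V2}; color 4 → {V5}. Each edge has distinct colors on its endpoints.

4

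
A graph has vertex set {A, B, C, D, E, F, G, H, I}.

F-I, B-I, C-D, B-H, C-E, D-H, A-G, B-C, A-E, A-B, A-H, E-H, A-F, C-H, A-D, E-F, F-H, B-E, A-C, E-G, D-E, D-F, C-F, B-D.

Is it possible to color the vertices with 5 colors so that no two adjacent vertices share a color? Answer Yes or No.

No

A, C, D, E, F, H are mutually adjacent (a clique of size 6), so at least 6 colors are needed.
So 5 colors are not enough.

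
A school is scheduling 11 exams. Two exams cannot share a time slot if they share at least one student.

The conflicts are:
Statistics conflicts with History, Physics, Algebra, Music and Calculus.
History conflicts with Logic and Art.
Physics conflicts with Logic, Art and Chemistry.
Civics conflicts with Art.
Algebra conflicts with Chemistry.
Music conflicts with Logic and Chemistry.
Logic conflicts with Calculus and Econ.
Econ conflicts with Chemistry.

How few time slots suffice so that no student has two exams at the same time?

Music and Logic conflict, so at least 2 time slots are needed.
Using 2 time slots: Statistics=1, History=2, Physics=2, Civics=2, Algebra=2, Music=2, Logic=1, Art=1, Calculus=2, Econ=2, Chemistry=1. No two conflicting exams share a time slot.

2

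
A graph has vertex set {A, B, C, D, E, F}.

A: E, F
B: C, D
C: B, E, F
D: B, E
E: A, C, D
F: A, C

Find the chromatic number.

D and E are adjacent, so at least 2 colors are needed.
2 colors suffice: color red → {B, E, F}; color blue → {A, C, D}. Each edge has distinct colors on its endpoints.

2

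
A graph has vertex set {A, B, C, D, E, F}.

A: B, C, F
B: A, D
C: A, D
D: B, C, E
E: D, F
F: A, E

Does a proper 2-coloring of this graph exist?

The cycle B-D-E-F-A-B has odd length 5, so it cannot be 2-colored; at least 3 colors are needed.
So 2 colors are not enough.

No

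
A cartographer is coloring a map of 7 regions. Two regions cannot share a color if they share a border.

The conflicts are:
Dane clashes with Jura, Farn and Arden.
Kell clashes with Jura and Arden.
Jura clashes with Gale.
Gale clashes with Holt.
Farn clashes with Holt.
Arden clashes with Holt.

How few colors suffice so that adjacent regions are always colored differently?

The cycle Jura-Kell-Arden-Holt-Gale-Jura has odd length 5, so it cannot be 2-colored; at least 3 colors are needed.
3 colors suffice: color 1 → {Jura, Farn, Arden}; color 2 → {Dane, Kell, Holt}; color 3 → {Gale}. No two conflicting regions share a color.

3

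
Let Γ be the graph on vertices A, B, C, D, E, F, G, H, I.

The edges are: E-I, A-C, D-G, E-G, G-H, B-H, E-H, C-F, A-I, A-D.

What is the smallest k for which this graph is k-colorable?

3

E, G, H are mutually adjacent, so at least 3 colors are needed.
3 colors suffice: A=1, B=1, C=2, D=2, E=3, F=1, G=1, H=2, I=2. Each edge has distinct colors on its endpoints.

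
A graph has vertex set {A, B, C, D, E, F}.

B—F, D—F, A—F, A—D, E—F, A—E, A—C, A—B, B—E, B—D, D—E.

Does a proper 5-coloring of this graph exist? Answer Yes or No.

Yes

The chromatic number is 5. A, B, D, E, F are mutually adjacent (a clique of size 5), so at least 5 colors are needed.
One proper 5-coloring: A=1, B=4, C=2, D=5, E=2, F=3.
That is already a proper 5-coloring.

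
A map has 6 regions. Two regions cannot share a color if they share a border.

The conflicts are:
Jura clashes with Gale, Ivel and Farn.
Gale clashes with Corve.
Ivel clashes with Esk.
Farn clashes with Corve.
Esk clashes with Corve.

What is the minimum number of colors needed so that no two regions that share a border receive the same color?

3

The cycle Jura-Ivel-Esk-Corve-Farn-Jura has odd length 5, so it cannot be 2-colored; at least 3 colors are needed.
A valid assignment using 3 colors: Jura=1, Gale=2, Ivel=3, Farn=2, Esk=2, Corve=1. Each listed conflict is separated.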